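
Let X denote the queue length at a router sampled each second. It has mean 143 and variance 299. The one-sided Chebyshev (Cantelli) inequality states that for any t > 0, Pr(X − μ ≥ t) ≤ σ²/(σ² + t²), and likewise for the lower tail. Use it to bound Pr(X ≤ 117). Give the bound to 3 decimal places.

0.307

Here σ² = 299 and t = 26, so σ² + t² = 975.
Cantelli's bound: 299/975 = 0.3067.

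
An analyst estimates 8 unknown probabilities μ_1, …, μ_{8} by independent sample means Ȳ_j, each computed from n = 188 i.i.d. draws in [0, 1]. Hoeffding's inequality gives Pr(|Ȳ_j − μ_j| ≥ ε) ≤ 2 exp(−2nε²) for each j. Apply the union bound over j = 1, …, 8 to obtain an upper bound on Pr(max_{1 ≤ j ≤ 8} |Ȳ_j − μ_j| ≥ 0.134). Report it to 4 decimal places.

Per-experiment Hoeffding bound: 2·exp(−2·188·0.134²) = 2·exp(−6.75146) = 0.0023384.
Union bound over 8 events: 8·0.0023384 = 0.01871.

0.0187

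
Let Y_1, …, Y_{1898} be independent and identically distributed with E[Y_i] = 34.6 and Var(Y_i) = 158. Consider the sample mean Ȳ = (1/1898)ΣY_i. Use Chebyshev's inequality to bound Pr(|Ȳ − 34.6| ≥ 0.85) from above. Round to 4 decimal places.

0.1152

Var(Ȳ) = Var(Y_i)/n = 158/1898 = 0.083246.
Chebyshev: Pr(|Ȳ − 34.6| ≥ 0.85) ≤ Var(Ȳ)/(0.85)² = 158/(1898·0.85²) = 0.1152.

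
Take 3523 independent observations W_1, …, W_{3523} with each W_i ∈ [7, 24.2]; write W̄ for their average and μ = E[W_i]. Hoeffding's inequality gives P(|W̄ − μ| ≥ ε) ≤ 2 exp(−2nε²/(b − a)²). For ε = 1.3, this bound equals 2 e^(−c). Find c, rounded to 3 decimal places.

c = 2nε²/(b − a)² = 2·3523·1.3² / 17.2² = 40.2506.

40.251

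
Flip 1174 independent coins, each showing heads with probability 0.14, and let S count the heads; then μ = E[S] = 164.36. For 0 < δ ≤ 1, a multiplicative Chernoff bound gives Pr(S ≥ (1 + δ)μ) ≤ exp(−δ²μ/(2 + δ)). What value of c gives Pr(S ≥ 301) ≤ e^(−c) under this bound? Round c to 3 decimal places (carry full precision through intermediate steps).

40.121

Write 301 = (1 + δ)μ, so δ = 301/164.36 − 1 = 0.8313458…
Then the exponent is δ²μ/(2 + δ) = (301 − μ)² / (μ·(2 + δ)) = 40.120529.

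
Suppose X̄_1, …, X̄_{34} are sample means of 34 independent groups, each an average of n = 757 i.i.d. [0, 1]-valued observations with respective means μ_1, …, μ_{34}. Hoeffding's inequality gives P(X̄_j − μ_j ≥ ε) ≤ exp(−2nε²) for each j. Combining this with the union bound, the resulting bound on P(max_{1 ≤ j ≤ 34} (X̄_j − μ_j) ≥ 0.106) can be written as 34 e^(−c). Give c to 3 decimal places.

17.011

Union bound over the 34 events: P(max_{1 ≤ j ≤ 34} (X̄_j − μ_j) ≥ 0.106) ≤ 34·exp(−2nε²) = 34 exp(−2·757·0.106²).
So c = 2·757·0.106² = 17.0113.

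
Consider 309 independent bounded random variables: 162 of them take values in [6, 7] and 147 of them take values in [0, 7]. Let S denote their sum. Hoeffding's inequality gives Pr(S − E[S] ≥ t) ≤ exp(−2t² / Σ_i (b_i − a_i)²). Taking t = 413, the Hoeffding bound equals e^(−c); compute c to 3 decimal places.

Σ(b_i − a_i)² = 162·1² + 147·7² = 7365.
c = 2t² / 7365 = 2·413² / 7365 = 46.3188.

46.319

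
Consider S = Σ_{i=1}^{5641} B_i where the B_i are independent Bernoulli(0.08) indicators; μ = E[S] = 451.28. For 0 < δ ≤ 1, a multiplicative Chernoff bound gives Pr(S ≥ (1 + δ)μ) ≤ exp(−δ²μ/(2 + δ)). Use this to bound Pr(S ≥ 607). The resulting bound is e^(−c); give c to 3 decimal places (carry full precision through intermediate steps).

22.913

Write 607 = (1 + δ)μ, so δ = 607/451.28 − 1 = 0.3450629…
Then the exponent is δ²μ/(2 + δ) = (607 − μ)² / (μ·(2 + δ)) = 22.913330.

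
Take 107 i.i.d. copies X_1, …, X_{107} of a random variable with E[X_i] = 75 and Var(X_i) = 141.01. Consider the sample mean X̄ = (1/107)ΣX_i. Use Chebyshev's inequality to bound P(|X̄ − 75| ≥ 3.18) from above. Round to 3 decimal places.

Var(X̄) = Var(X_i)/n = 141.01/107 = 1.3179.
Chebyshev: P(|X̄ − 75| ≥ 3.18) ≤ Var(X̄)/(3.18)² = 141.01/(107·3.18²) = 0.1303.

0.130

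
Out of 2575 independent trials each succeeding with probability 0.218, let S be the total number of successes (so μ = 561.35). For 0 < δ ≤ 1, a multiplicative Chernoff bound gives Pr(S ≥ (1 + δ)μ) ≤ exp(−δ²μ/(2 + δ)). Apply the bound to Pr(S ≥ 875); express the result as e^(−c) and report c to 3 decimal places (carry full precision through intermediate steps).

Write 875 = (1 + δ)μ, so δ = 875/561.35 − 1 = 0.5587423…
Then the exponent is δ²μ/(2 + δ) = (875 − μ)² / (μ·(2 + δ)) = 68.490495.

68.490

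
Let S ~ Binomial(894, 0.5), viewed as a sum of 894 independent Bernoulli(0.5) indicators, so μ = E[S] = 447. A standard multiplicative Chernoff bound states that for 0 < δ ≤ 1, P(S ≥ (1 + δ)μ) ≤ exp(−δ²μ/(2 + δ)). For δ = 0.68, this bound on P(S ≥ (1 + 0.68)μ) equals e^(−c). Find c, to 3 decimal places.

c = δ²μ/(2 + δ) = 0.68²·447/(2 + 0.68) = 77.1242.

77.124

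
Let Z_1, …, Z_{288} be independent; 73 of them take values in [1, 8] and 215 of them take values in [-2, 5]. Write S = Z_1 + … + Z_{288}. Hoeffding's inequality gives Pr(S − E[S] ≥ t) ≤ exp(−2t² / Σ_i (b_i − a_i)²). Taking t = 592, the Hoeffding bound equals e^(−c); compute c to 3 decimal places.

49.669

Σ(b_i − a_i)² = 73·7² + 215·7² = 14112.
c = 2t² / 14112 = 2·592² / 14112 = 49.6689.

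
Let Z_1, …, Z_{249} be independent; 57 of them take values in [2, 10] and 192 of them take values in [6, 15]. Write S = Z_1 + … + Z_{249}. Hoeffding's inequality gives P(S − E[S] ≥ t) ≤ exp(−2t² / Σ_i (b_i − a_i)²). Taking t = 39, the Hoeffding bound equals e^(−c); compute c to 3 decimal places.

0.158

Σ(b_i − a_i)² = 57·8² + 192·9² = 19200.
c = 2t² / 19200 = 2·39² / 19200 = 0.1584.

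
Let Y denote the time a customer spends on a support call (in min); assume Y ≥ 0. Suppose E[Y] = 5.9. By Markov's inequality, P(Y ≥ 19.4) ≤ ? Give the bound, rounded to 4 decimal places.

Markov's inequality: for a non-negative random variable, P(Y ≥ a) ≤ E[Y]/a.
Here E[Y] = 5.9 and a = 19.4, so the bound is 5.9/19.4 = 0.3041.

0.3041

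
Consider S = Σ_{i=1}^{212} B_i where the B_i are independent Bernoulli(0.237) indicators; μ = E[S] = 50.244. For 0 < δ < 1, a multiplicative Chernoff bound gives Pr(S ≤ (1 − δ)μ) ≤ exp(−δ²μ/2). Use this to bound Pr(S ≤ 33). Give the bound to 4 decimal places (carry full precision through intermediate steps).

Write 33 = (1 − δ)μ, so δ = 1 − 33/50.244 = 0.3432052…
Then the exponent is δ²μ/2 = (μ − 33)²/(2μ) = 2.959115.
Bound = exp(−2.959115) = 0.05186.

0.0519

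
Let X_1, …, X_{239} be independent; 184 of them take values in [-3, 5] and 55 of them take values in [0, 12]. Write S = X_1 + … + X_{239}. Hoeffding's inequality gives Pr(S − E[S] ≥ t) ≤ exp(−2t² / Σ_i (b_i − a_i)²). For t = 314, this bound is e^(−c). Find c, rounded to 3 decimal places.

Σ(b_i − a_i)² = 184·8² + 55·12² = 19696.
c = 2t² / 19696 = 2·314² / 19696 = 10.0118.

10.012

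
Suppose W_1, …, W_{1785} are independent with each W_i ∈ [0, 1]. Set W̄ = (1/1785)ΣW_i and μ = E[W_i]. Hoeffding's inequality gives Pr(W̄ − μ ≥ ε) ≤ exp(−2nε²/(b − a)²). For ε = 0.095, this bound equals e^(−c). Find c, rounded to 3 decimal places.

32.219

c = 2nε²/(b − a)² = 2·1785·0.095² / 1² = 32.2193.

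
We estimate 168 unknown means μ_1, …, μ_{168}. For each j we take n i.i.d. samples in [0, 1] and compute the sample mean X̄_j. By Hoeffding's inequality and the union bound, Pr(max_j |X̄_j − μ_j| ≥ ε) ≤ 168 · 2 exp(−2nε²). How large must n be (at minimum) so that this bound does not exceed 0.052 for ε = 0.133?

248

Need 2·168·exp(−2nε²) ≤ 0.052, i.e. exp(−2nε²) ≤ 0.052/336.
So 2nε² ≥ ln(336/0.052) = 8.773623.
Hence n ≥ 8.773623/(2·0.133²) = 247.997.
The smallest integer n is 248.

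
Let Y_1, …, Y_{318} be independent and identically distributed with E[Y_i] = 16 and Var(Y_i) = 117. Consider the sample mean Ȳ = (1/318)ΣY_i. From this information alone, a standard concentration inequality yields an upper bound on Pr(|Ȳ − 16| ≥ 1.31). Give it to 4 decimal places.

0.2144

With mean and variance of each term known, Chebyshev's inequality bounds the deviation of the sum (or sample mean).
Var(Ȳ) = Var(Y_i)/n = 117/318 = 0.36792.
Chebyshev: Pr(|Ȳ − 16| ≥ 1.31) ≤ Var(Ȳ)/(1.31)² = 117/(318·1.31²) = 0.2144.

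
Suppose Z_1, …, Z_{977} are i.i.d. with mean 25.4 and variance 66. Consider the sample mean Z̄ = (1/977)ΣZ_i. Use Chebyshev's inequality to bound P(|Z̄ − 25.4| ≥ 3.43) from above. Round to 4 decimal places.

0.0057

Var(Z̄) = Var(Z_i)/n = 66/977 = 0.067554.
Chebyshev: P(|Z̄ − 25.4| ≥ 3.43) ≤ Var(Z̄)/(3.43)² = 66/(977·3.43²) = 0.0057.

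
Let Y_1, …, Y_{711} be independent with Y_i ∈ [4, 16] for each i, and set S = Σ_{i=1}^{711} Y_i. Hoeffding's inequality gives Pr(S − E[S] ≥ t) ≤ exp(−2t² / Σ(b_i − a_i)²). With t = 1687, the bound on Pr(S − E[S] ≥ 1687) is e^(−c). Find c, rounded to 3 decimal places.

55.594

Σ(b_i − a_i)² = 711·(12)² = 102384.
c = 2t²/102384 = 2·1687²/102384 = 55.5940.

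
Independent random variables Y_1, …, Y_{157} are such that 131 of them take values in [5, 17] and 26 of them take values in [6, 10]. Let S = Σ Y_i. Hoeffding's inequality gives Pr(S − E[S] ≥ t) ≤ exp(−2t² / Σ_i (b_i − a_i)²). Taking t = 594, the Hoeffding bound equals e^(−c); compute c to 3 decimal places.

Σ(b_i − a_i)² = 131·12² + 26·4² = 19280.
c = 2t² / 19280 = 2·594² / 19280 = 36.6012.

36.601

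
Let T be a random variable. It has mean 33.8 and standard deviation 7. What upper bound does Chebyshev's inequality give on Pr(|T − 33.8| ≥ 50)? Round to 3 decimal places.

0.020

Chebyshev: Pr(|T − μ| ≥ t) ≤ Var(T)/t².
Var(T) = σ² = 7² = 49.
Bound = 49 / 2500 = 0.0196.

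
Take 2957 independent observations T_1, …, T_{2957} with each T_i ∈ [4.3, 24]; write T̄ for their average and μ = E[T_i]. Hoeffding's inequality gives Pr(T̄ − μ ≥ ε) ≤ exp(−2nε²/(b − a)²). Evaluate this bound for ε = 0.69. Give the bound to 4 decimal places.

0.0007

Exponent: 2nε²/(b − a)² = 2·2957·0.69² / 19.7² = 7.25516.
Bound = exp(−7.25516) = 0.00071.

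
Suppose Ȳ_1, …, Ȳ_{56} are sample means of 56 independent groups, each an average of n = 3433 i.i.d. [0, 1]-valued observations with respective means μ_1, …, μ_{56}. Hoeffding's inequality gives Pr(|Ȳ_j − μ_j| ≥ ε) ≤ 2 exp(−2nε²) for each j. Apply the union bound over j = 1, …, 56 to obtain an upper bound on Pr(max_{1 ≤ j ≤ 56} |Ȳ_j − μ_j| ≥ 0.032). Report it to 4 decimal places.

0.0990

Per-experiment Hoeffding bound: 2·exp(−2·3433·0.032²) = 2·exp(−7.03078) = 0.0017685.
Union bound over 56 events: 56·0.0017685 = 0.09903.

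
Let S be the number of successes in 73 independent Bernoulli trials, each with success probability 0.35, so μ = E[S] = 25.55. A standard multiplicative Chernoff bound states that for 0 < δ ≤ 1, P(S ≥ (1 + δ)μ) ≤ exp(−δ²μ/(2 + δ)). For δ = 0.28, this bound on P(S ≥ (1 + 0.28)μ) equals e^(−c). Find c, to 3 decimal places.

c = δ²μ/(2 + δ) = 0.28²·25.55/(2 + 0.28) = 0.8786.

0.879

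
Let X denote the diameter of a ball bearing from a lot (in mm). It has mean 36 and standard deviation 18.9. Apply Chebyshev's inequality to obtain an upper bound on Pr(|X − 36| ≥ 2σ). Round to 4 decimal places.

0.2500

Chebyshev: Pr(|X − μ| ≥ t) ≤ Var(X)/t².
Var(X) = σ² = 18.9² = 357.21.
t = 2·18.9 = 37.8.
Bound = 357.21 / 1428.84 = 0.2500.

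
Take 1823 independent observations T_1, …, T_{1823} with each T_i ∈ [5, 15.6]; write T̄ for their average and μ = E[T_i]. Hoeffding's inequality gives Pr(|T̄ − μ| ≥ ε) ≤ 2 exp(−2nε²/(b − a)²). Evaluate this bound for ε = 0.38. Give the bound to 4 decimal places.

0.0185

Exponent: 2nε²/(b − a)² = 2·1823·0.38² / 10.6² = 4.68567.
Bound = 2·exp(−4.68567) = 0.01845.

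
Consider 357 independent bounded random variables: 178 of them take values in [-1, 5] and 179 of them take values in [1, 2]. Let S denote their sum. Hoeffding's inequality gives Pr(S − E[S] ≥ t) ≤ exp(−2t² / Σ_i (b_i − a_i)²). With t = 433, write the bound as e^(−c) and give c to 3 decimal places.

Σ(b_i − a_i)² = 178·6² + 179·1² = 6587.
c = 2t² / 6587 = 2·433² / 6587 = 56.9270.

56.927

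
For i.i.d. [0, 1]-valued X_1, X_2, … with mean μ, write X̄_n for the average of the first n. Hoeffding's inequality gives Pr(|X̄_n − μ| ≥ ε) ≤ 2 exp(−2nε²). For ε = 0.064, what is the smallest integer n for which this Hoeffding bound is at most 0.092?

376

Require 2·exp(−2nε²) ≤ 0.092, i.e. 2nε² ≥ ln(2/0.092) = 3.079114.
So n ≥ 3.079114 / (2·0.064²) = 375.868.
The smallest integer n is 376.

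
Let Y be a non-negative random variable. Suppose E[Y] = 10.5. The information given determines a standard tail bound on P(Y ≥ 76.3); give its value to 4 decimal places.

Only the mean of a non-negative variable is known, so Markov's inequality is the applicable tail bound.
Markov's inequality: for a non-negative random variable, P(Y ≥ a) ≤ E[Y]/a.
Here E[Y] = 10.5 and a = 76.3, so the bound is 10.5/76.3 = 0.1376.

0.1376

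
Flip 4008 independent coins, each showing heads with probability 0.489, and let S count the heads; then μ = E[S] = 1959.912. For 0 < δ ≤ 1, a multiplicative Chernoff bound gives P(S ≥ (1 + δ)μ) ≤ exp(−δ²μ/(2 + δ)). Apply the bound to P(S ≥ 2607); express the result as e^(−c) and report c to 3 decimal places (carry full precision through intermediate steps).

Write 2607 = (1 + δ)μ, so δ = 2607/1959.912 − 1 = 0.3301618…
Then the exponent is δ²μ/(2 + δ) = (2607 − μ)² / (μ·(2 + δ)) = 91.686216.

91.686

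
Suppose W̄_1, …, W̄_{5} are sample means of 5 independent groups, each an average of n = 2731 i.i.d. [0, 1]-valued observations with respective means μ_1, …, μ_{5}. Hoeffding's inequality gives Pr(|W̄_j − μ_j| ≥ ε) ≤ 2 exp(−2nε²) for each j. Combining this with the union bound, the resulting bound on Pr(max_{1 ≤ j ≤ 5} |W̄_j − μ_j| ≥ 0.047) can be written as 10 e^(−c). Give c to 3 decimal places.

Union bound over the 5 events: Pr(max_{1 ≤ j ≤ 5} |W̄_j − μ_j| ≥ 0.047) ≤ 5·2·exp(−2nε²) = 10 exp(−2·2731·0.047²).
So c = 2·2731·0.047² = 12.0656.

12.066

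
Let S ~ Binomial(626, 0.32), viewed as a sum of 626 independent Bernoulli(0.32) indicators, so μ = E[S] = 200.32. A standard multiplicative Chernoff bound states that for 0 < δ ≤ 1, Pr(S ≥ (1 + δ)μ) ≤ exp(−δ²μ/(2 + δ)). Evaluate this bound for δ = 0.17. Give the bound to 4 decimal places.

0.0694

Exponent = δ²μ/(2 + δ) = 0.17²·200.32/2.17 = 2.6679.
Bound = exp(−2.6679) = 0.06940.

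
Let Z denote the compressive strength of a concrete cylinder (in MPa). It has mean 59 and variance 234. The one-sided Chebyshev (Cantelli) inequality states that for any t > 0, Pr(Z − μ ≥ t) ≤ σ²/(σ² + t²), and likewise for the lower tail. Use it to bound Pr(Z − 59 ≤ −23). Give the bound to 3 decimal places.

0.307

Here σ² = 234 and t = 23, so σ² + t² = 763.
Cantelli's bound: 234/763 = 0.3067.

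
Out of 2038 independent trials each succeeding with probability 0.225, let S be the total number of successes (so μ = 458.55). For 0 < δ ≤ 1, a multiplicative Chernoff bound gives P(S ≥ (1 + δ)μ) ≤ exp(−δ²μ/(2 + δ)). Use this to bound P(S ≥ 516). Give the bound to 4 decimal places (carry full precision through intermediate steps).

0.0338

Write 516 = (1 + δ)μ, so δ = 516/458.55 − 1 = 0.1252862…
Then the exponent is δ²μ/(2 + δ) = (516 − μ)² / (μ·(2 + δ)) = 3.386694.
Bound = exp(−3.386694) = 0.03382.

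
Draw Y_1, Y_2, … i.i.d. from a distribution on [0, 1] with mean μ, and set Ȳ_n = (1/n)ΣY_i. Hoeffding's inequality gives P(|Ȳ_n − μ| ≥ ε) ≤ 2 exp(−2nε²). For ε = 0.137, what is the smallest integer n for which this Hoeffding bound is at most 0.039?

105

Require 2·exp(−2nε²) ≤ 0.039, i.e. 2nε² ≥ ln(2/0.039) = 3.937341.
So n ≥ 3.937341 / (2·0.137²) = 104.889.
The smallest integer n is 105.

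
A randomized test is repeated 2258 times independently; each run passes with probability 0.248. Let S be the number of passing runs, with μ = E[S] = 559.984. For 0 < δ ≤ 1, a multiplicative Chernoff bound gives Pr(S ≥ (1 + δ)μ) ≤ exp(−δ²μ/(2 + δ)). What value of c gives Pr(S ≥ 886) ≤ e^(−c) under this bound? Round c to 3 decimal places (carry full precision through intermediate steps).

73.505

Write 886 = (1 + δ)μ, so δ = 886/559.984 − 1 = 0.5821881…
Then the exponent is δ²μ/(2 + δ) = (886 − μ)² / (μ·(2 + δ)) = 73.504570.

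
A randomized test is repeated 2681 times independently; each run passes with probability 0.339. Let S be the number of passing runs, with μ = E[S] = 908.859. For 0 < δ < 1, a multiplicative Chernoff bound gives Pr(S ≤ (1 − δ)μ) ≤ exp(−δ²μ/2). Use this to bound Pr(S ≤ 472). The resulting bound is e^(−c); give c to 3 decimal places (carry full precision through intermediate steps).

Write 472 = (1 − δ)μ, so δ = 1 − 472/908.859 = 0.4806675…
Then the exponent is δ²μ/2 = (μ − 472)²/(2μ) = 104.991966.

104.992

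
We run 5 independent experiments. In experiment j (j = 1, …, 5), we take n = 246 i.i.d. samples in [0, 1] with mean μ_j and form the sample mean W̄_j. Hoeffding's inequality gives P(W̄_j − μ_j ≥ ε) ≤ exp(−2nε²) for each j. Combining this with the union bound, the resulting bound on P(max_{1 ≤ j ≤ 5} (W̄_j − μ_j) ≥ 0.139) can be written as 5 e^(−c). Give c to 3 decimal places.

Union bound over the 5 events: P(max_{1 ≤ j ≤ 5} (W̄_j − μ_j) ≥ 0.139) ≤ 5·exp(−2nε²) = 5 exp(−2·246·0.139²).
So c = 2·246·0.139² = 9.5059.

9.506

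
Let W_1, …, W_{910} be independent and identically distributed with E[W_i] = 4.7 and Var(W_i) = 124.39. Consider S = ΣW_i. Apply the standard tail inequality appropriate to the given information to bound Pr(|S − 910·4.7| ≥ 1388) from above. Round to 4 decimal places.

0.0588

With mean and variance of each term known, Chebyshev's inequality bounds the deviation of the sum (or sample mean).
Var(S) = n·Var(W_i) = 910·124.39 = 113194.9.
Chebyshev: Pr(|S − 910·4.7| ≥ 1388) ≤ Var(S)/1388² = 113194.9/1926544 = 0.0588.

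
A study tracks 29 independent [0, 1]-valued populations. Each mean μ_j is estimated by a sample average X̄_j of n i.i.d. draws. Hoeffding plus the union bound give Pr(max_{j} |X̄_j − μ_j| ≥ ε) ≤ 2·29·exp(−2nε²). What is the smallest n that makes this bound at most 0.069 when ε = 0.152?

146

Need 2·29·exp(−2nε²) ≤ 0.069, i.e. exp(−2nε²) ≤ 0.069/58.
So 2nε² ≥ ln(58/0.069) = 6.734092.
Hence n ≥ 6.734092/(2·0.152²) = 145.734.
The smallest integer n is 146.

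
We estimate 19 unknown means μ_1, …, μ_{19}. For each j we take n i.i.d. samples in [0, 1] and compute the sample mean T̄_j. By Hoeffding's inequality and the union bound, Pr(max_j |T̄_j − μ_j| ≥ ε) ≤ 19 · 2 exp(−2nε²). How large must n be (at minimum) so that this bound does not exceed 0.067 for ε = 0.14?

Need 2·19·exp(−2nε²) ≤ 0.067, i.e. exp(−2nε²) ≤ 0.067/38.
So 2nε² ≥ ln(38/0.067) = 6.340649.
Hence n ≥ 6.340649/(2·0.14²) = 161.751.
The smallest integer n is 162.

162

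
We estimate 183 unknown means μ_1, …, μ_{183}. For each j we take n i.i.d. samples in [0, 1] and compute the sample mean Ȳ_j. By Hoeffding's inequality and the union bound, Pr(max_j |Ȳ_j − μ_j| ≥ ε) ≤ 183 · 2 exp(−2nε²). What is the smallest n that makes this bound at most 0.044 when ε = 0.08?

706

Need 2·183·exp(−2nε²) ≤ 0.044, i.e. exp(−2nε²) ≤ 0.044/366.
So 2nε² ≥ ln(366/0.044) = 9.026199.
Hence n ≥ 9.026199/(2·0.08²) = 705.172.
The smallest integer n is 706.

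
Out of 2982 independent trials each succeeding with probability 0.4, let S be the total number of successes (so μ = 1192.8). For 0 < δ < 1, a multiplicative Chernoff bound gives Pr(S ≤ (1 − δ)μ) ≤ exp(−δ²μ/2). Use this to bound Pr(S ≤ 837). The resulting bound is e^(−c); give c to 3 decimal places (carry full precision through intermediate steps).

53.066

Write 837 = (1 − δ)μ, so δ = 1 − 837/1192.8 = 0.2982897…
Then the exponent is δ²μ/2 = (μ − 837)²/(2μ) = 53.065744.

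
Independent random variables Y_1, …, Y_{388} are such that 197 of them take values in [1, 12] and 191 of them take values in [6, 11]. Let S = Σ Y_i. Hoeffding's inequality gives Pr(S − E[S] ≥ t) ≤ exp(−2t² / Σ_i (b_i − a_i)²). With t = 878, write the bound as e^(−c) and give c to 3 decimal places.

53.885

Σ(b_i − a_i)² = 197·11² + 191·5² = 28612.
c = 2t² / 28612 = 2·878² / 28612 = 53.8854.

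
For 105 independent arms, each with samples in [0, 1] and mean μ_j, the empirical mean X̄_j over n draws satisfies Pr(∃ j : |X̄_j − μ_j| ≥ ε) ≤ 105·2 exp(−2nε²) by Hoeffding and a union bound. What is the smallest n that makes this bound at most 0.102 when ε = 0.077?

644

Need 2·105·exp(−2nε²) ≤ 0.102, i.e. exp(−2nε²) ≤ 0.102/210.
So 2nε² ≥ ln(210/0.102) = 7.629890.
Hence n ≥ 7.629890/(2·0.077²) = 643.438.
The smallest integer n is 644.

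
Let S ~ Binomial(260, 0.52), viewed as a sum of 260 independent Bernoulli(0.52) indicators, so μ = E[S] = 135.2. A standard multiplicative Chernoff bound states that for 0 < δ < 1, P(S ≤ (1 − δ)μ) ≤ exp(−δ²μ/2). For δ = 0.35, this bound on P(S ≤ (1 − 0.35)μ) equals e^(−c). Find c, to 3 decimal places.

c = δ²μ/2 = 0.35²·135.2/2 = 8.2810.

8.281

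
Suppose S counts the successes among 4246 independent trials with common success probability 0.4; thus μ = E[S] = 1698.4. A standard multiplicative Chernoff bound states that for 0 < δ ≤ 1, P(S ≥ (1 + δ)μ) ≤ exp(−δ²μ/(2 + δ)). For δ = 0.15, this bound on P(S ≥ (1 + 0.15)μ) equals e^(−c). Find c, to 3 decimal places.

17.774

c = δ²μ/(2 + δ) = 0.15²·1698.4/(2 + 0.15) = 17.7740.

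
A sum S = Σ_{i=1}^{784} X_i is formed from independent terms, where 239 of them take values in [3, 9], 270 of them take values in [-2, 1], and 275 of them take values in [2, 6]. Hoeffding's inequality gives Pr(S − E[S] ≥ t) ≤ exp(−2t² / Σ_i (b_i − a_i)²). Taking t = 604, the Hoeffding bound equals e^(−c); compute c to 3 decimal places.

Σ(b_i − a_i)² = 239·6² + 270·3² + 275·4² = 15434.
c = 2t² / 15434 = 2·604² / 15434 = 47.2743.

47.274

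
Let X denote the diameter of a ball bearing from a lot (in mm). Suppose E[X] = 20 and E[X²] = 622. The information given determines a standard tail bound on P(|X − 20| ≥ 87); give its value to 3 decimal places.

The first two moments determine the variance, so Chebyshev's inequality is the sharpest standard bound available.
Var(X) = E[X²] − (E[X])² = 622 − 400 = 222.
Chebyshev's inequality: P(|X − μ| ≥ t) ≤ Var(X)/t² = 222/7569 = 0.0293.

0.029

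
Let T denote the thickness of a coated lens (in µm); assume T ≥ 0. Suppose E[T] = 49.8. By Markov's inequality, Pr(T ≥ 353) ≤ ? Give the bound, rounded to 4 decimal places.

Markov's inequality: for a non-negative random variable, Pr(T ≥ a) ≤ E[T]/a.
Here E[T] = 49.8 and a = 353, so the bound is 49.8/353 = 0.1411.

0.1411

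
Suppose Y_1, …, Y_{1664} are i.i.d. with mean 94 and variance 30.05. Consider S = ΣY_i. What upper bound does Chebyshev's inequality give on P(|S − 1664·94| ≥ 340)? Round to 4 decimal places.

0.4326

Var(S) = n·Var(Y_i) = 1664·30.05 = 50003.2.
Chebyshev: P(|S − 1664·94| ≥ 340) ≤ Var(S)/340² = 50003.2/115600 = 0.4326.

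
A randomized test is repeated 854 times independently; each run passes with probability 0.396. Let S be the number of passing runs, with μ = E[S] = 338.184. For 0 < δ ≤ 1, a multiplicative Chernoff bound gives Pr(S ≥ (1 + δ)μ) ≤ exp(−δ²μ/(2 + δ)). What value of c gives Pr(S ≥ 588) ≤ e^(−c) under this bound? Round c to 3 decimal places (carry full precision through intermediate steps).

67.382

Write 588 = (1 + δ)μ, so δ = 588/338.184 − 1 = 0.7386985…
Then the exponent is δ²μ/(2 + δ) = (588 − μ)² / (μ·(2 + δ)) = 67.381896.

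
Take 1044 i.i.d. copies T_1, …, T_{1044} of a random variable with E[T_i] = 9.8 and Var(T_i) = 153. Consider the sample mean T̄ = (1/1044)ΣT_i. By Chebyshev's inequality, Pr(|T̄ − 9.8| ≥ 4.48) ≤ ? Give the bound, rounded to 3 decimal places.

0.007

Var(T̄) = Var(T_i)/n = 153/1044 = 0.14655.
Chebyshev: Pr(|T̄ − 9.8| ≥ 4.48) ≤ Var(T̄)/(4.48)² = 153/(1044·4.48²) = 0.0073.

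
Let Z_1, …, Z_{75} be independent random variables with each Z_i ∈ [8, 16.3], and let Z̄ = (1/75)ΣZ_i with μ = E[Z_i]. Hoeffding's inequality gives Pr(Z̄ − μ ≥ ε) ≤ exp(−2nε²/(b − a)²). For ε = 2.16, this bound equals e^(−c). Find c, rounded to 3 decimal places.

c = 2nε²/(b − a)² = 2·75·2.16² / 8.3² = 10.1588.

10.159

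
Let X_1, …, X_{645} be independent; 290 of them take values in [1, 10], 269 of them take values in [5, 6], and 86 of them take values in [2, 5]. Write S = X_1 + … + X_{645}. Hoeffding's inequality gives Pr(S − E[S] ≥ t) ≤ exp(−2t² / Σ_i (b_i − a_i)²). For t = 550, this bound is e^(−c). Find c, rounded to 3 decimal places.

Σ(b_i − a_i)² = 290·9² + 269·1² + 86·3² = 24533.
c = 2t² / 24533 = 2·550² / 24533 = 24.6607.

24.661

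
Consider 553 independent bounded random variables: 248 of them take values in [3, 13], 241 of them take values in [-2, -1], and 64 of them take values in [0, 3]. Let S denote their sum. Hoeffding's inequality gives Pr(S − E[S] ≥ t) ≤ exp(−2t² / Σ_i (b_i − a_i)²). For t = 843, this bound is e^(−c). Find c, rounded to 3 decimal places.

Σ(b_i − a_i)² = 248·10² + 241·1² + 64·3² = 25617.
c = 2t² / 25617 = 2·843² / 25617 = 55.4826.

55.483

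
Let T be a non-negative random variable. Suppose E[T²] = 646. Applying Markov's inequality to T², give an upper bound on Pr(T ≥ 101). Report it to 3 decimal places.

Since T ≥ 0, the event {T ≥ 101} is the same as {T² ≥ 10201}.
Markov's inequality applied to T² gives Pr(T² ≥ 10201) ≤ E[T²]/10201 = 646/10201 = 0.0633.

0.063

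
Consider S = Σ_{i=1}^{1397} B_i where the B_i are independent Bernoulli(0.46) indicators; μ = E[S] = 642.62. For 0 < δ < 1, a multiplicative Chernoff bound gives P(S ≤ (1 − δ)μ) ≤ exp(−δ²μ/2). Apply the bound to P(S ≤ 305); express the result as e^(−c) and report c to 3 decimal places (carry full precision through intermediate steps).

Write 305 = (1 − δ)μ, so δ = 1 − 305/642.62 = 0.5253805…
Then the exponent is δ²μ/2 = (μ − 305)²/(2μ) = 88.689478.

88.689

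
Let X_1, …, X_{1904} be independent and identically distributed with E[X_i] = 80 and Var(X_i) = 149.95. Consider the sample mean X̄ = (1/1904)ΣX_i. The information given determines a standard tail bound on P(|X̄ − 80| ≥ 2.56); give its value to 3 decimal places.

With mean and variance of each term known, Chebyshev's inequality bounds the deviation of the sum (or sample mean).
Var(X̄) = Var(X_i)/n = 149.95/1904 = 0.078755.
Chebyshev: P(|X̄ − 80| ≥ 2.56) ≤ Var(X̄)/(2.56)² = 149.95/(1904·2.56²) = 0.0120.

0.012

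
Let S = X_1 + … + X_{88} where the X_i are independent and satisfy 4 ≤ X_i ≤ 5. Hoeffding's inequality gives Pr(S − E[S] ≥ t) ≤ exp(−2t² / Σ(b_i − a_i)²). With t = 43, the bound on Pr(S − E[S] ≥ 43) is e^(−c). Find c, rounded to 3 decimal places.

42.023

Σ(b_i − a_i)² = 88·(1)² = 88.
c = 2t²/88 = 2·43²/88 = 42.0227.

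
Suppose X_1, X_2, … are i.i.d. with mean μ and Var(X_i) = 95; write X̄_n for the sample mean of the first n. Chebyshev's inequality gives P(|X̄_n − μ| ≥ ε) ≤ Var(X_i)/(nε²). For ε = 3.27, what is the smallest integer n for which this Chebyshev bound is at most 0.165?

54

Require 95/(n·3.27²) ≤ 0.165, i.e. n ≥ 95/(0.165·3.27²) = 53.845.
The smallest integer n is 54.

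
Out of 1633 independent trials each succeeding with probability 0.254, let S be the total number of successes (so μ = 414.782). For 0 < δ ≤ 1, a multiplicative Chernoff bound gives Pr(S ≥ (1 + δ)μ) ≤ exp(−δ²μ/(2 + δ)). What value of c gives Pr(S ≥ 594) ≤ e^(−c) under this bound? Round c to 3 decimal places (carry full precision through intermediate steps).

31.839

Write 594 = (1 + δ)μ, so δ = 594/414.782 − 1 = 0.4320776…
Then the exponent is δ²μ/(2 + δ) = (594 − μ)² / (μ·(2 + δ)) = 31.839477.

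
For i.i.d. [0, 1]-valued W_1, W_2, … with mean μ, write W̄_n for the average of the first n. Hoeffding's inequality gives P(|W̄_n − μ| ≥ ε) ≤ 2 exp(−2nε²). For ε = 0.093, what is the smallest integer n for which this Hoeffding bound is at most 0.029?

Require 2·exp(−2nε²) ≤ 0.029, i.e. 2nε² ≥ ln(2/0.029) = 4.233607.
So n ≥ 4.233607 / (2·0.093²) = 244.745.
The smallest integer n is 245.

245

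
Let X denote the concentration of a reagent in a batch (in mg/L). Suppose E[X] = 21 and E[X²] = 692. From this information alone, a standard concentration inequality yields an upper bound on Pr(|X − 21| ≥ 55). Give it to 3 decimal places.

The first two moments determine the variance, so Chebyshev's inequality is the sharpest standard bound available.
Var(X) = E[X²] − (E[X])² = 692 − 441 = 251.
Chebyshev's inequality: Pr(|X − μ| ≥ t) ≤ Var(X)/t² = 251/3025 = 0.0830.

0.083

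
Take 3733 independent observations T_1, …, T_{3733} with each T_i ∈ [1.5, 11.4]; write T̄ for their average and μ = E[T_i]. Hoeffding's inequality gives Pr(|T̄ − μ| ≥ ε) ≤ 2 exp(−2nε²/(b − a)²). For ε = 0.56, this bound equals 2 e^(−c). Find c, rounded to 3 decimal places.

c = 2nε²/(b − a)² = 2·3733·0.56² / 9.9² = 23.8888.

23.889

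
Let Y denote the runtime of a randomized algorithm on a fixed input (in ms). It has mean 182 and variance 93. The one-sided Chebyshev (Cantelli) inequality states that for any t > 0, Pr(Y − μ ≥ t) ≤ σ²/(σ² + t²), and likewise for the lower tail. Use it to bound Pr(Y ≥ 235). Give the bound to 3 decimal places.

Here σ² = 93 and t = 53, so σ² + t² = 2902.
Cantelli's bound: 93/2902 = 0.0320.

0.032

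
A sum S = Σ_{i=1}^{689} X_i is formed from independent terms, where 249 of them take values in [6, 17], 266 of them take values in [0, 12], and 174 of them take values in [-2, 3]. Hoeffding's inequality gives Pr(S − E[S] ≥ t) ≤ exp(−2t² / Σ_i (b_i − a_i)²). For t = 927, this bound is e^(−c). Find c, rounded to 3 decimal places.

23.613

Σ(b_i − a_i)² = 249·11² + 266·12² + 174·5² = 72783.
c = 2t² / 72783 = 2·927² / 72783 = 23.6135.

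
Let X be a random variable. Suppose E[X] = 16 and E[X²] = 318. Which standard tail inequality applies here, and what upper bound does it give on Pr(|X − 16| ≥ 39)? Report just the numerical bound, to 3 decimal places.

The first two moments determine the variance, so Chebyshev's inequality is the sharpest standard bound available.
Var(X) = E[X²] − (E[X])² = 318 − 256 = 62.
Chebyshev's inequality: Pr(|X − μ| ≥ t) ≤ Var(X)/t² = 62/1521 = 0.0408.

0.041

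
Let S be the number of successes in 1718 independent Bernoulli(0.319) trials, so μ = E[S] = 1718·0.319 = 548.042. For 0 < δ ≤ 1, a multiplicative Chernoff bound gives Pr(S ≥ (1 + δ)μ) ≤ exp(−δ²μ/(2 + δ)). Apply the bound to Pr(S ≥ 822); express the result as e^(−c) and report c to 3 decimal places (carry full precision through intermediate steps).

54.782

Write 822 = (1 + δ)μ, so δ = 822/548.042 − 1 = 0.499885…
Then the exponent is δ²μ/(2 + δ) = (822 − μ)² / (μ·(2 + δ)) = 54.781522.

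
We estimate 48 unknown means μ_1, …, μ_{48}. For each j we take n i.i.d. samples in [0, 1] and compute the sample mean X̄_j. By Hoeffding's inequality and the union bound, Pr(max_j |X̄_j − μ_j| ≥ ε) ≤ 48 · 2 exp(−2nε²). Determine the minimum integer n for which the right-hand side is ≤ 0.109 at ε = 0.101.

333

Need 2·48·exp(−2nε²) ≤ 0.109, i.e. exp(−2nε²) ≤ 0.109/96.
So 2nε² ≥ ln(96/0.109) = 6.780756.
Hence n ≥ 6.780756/(2·0.101²) = 332.357.
The smallest integer n is 333.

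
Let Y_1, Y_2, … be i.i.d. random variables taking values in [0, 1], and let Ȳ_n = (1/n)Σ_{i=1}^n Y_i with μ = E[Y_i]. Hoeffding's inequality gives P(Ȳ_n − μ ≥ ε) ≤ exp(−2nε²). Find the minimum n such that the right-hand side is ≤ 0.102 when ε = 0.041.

679

Require exp(−2nε²) ≤ 0.102, i.e. 2nε² ≥ ln(1/0.102) = 2.282782.
So n ≥ 2.282782 / (2·0.041²) = 678.995.
The smallest integer n is 679.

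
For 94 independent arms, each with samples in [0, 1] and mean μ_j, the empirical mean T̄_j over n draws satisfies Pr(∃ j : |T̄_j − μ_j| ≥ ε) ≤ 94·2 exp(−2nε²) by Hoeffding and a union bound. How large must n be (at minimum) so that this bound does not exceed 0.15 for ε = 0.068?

Need 2·94·exp(−2nε²) ≤ 0.15, i.e. exp(−2nε²) ≤ 0.15/188.
So 2nε² ≥ ln(188/0.15) = 7.133562.
Hence n ≥ 7.133562/(2·0.068²) = 771.363.
The smallest integer n is 772.

772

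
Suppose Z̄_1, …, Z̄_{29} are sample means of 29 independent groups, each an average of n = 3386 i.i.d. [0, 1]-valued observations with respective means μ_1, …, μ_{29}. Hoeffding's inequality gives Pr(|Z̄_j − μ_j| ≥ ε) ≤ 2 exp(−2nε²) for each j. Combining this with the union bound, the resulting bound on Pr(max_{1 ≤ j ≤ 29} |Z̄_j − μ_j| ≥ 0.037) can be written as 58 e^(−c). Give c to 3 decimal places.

9.271

Union bound over the 29 events: Pr(max_{1 ≤ j ≤ 29} |Z̄_j − μ_j| ≥ 0.037) ≤ 29·2·exp(−2nε²) = 58 exp(−2·3386·0.037²).
So c = 2·3386·0.037² = 9.2709.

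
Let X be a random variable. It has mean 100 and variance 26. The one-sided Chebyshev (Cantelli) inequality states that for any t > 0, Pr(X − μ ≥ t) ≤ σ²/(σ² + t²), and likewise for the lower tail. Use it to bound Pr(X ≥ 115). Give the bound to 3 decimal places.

Here σ² = 26 and t = 15, so σ² + t² = 251.
Cantelli's bound: 26/251 = 0.1036.

0.104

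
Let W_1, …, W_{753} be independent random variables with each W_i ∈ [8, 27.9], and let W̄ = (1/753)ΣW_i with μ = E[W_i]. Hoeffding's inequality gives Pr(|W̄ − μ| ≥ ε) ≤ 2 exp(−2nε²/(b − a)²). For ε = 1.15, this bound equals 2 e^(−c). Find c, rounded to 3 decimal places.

c = 2nε²/(b − a)² = 2·753·1.15² / 19.9² = 5.0294.

5.029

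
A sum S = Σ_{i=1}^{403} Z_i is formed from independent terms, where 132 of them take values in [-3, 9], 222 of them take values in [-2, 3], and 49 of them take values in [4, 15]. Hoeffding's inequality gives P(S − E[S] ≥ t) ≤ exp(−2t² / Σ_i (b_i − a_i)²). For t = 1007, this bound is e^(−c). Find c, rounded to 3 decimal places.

66.523

Σ(b_i − a_i)² = 132·12² + 222·5² + 49·11² = 30487.
c = 2t² / 30487 = 2·1007² / 30487 = 66.5234.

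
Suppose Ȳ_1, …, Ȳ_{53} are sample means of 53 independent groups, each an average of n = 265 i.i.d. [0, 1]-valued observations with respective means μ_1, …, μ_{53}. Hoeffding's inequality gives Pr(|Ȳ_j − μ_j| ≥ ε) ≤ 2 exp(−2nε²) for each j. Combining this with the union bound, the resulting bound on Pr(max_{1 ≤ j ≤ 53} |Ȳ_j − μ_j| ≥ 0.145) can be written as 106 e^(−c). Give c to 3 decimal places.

Union bound over the 53 events: Pr(max_{1 ≤ j ≤ 53} |Ȳ_j − μ_j| ≥ 0.145) ≤ 53·2·exp(−2nε²) = 106 exp(−2·265·0.145²).
So c = 2·265·0.145² = 11.1433.

11.143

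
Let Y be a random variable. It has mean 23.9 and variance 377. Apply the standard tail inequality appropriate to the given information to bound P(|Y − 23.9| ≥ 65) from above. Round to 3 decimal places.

Mean and variance are known, so Chebyshev's inequality applies.
Chebyshev: P(|Y − μ| ≥ t) ≤ Var(Y)/t².
Bound = 377 / 4225 = 0.0892.

0.089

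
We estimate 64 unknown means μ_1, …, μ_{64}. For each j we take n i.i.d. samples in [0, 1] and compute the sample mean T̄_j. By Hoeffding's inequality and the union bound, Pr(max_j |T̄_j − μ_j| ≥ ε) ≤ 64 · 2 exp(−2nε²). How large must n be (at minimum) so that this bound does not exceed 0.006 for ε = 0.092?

589

Need 2·64·exp(−2nε²) ≤ 0.006, i.e. exp(−2nε²) ≤ 0.006/128.
So 2nε² ≥ ln(128/0.006) = 9.968026.
Hence n ≥ 9.968026/(2·0.092²) = 588.848.
The smallest integer n is 589.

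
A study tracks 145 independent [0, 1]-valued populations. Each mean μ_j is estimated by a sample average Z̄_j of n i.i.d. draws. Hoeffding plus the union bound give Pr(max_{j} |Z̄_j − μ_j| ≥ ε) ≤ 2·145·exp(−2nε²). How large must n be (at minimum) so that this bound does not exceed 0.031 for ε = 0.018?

Need 2·145·exp(−2nε²) ≤ 0.031, i.e. exp(−2nε²) ≤ 0.031/290.
So 2nε² ≥ ln(290/0.031) = 9.143649.
Hence n ≥ 9.143649/(2·0.018²) = 14110.569.
The smallest integer n is 14111.

14111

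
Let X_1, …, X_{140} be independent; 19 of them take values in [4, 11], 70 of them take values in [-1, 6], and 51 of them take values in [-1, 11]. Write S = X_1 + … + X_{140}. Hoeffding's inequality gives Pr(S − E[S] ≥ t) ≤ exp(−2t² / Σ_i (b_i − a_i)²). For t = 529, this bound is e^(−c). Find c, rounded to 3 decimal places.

Σ(b_i − a_i)² = 19·7² + 70·7² + 51·12² = 11705.
c = 2t² / 11705 = 2·529² / 11705 = 47.8156.

47.816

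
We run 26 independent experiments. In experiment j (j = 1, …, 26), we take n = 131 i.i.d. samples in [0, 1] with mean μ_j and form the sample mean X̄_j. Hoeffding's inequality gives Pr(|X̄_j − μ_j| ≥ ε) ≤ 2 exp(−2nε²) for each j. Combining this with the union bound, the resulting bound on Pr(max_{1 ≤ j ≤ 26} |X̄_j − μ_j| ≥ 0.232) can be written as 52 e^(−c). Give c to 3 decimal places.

Union bound over the 26 events: Pr(max_{1 ≤ j ≤ 26} |X̄_j − μ_j| ≥ 0.232) ≤ 26·2·exp(−2nε²) = 52 exp(−2·131·0.232²).
So c = 2·131·0.232² = 14.1019.

14.102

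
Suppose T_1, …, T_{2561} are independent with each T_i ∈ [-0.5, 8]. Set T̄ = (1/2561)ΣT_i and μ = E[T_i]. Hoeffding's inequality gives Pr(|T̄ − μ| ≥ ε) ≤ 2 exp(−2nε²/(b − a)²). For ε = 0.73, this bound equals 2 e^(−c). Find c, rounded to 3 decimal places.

37.779

c = 2nε²/(b − a)² = 2·2561·0.73² / 8.5² = 37.7787.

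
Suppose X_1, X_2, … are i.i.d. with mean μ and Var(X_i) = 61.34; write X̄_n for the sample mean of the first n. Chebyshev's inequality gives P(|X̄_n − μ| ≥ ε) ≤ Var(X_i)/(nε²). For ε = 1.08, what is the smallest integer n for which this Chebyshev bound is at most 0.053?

Require 61.34/(n·1.08²) ≤ 0.053, i.e. n ≥ 61.34/(0.053·1.08²) = 992.248.
The smallest integer n is 993.

993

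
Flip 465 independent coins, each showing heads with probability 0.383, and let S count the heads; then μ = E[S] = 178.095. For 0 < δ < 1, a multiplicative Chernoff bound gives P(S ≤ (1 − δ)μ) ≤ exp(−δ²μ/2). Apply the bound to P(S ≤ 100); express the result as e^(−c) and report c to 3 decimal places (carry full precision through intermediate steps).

Write 100 = (1 − δ)μ, so δ = 1 − 100/178.095 = 0.4385019…
Then the exponent is δ²μ/2 = (μ − 100)²/(2μ) = 17.122404.

17.122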